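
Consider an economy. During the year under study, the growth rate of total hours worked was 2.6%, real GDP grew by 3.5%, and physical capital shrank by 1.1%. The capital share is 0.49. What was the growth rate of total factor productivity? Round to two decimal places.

Labor's share = 1 − 0.49 = 0.51.
Physical capital: 0.49 × (-1.1) = -0.539 pp.
Total hours worked: 0.51 × 2.6 = 1.326 pp.
TFP growth = 3.5 − 0.787 = 2.713%.

2.71%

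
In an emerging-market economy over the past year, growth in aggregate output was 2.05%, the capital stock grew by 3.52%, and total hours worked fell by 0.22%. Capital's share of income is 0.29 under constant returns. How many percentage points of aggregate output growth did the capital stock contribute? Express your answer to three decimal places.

1.021

Contribution = share × growth = 0.29 × 3.52 = 1.0208 pp.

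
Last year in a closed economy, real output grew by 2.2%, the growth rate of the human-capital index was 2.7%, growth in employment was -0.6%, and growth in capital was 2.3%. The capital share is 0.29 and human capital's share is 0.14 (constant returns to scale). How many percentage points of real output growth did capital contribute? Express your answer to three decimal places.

0.667

Contribution = share × growth = 0.29 × 2.3 = 0.667 pp.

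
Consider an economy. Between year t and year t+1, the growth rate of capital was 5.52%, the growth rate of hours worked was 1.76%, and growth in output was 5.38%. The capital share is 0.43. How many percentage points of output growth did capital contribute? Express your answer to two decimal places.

2.37 percentage points

Contribution = share × growth = 0.43 × 5.52 = 2.3736 pp.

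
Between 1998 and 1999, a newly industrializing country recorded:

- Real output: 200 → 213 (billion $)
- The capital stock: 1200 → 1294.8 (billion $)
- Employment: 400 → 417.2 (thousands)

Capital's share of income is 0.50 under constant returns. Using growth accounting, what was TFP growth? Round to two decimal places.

0.40%

Real output growth = (213 − 200) / 200 = 6.5%.
The capital stock growth = (1294.8 − 1200) / 1200 = 7.9%.
Employment growth = (417.2 − 400) / 400 = 4.3%.
Labor's share = 1 − 0.5 = 0.5.
The capital stock: 0.5 × 7.9 = 3.95 pp.
Employment: 0.5 × 4.3 = 2.15 pp.
TFP growth = 6.5 − 6.1 = 0.4%.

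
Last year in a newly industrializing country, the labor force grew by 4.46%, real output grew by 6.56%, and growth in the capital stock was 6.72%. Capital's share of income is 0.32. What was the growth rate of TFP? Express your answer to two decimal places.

Labor's share = 1 − 0.32 = 0.68.
The capital stock: 0.32 × 6.72 = 2.1504 pp.
The labor force: 0.68 × 4.46 = 3.0328 pp.
TFP growth = 6.56 − 5.1832 = 1.3768%.

1.38%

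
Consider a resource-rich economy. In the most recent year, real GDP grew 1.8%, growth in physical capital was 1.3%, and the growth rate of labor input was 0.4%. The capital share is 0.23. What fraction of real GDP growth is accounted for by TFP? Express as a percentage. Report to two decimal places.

Labor's share = 1 − 0.23 = 0.77.
Physical capital: 0.23 × 1.3 = 0.299 pp.
Labor input: 0.77 × 0.4 = 0.308 pp.
TFP growth = 1.8 − 0.607 = 1.193%.
TFP share of growth = 1.193 / 1.8 × 100 = 66.2778%.

TFP accounted for 66.28% of growth.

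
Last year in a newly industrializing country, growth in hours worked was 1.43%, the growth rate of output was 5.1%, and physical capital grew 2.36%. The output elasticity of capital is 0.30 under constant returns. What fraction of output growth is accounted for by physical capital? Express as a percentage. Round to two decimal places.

Physical capital contributed 0.3 × 2.36 = 0.708 pp.
Share of growth = 0.708 / 5.1 × 100 = 13.8824%.

Physical capital accounted for 13.88% of growth.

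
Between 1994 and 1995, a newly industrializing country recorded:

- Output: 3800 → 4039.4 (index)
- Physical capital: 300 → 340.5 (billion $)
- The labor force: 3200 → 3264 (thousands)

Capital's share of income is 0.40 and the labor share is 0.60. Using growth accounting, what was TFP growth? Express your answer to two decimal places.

-0.30%

Output growth = (4039.4 − 3800) / 3800 = 6.3%.
Physical capital growth = (340.5 − 300) / 300 = 13.5%.
The labor force growth = (3264 − 3200) / 3200 = 2%.
Labor's share = 1 − 0.4 = 0.6.
Physical capital: 0.4 × 13.5 = 5.4 pp.
The labor force: 0.6 × 2 = 1.2 pp.
TFP growth = 6.3 − 6.6 = -0.3%.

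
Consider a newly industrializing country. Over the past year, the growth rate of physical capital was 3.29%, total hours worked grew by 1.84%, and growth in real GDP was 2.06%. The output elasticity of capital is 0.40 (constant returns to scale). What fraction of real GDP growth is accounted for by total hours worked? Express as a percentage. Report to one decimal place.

Labor's share = 1 − 0.4 = 0.6.
Total hours worked contributed 0.6 × 1.84 = 1.104 pp.
Share of growth = 1.104 / 2.06 × 100 = 53.592%.

53.6%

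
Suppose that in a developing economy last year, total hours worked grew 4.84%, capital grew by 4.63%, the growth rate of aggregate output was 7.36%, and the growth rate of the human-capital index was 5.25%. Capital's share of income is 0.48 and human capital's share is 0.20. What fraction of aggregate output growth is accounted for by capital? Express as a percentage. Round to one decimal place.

Capital accounted for 30.2% of growth.

Capital contributed 0.48 × 4.63 = 2.2224 pp.
Share of growth = 2.2224 / 7.36 × 100 = 30.196%.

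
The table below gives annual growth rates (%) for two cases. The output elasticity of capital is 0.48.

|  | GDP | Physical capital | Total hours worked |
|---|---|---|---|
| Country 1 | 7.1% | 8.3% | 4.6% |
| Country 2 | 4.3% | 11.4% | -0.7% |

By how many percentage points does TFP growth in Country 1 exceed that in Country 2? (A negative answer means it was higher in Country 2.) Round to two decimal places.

Labor's share = 1 − 0.48 = 0.52.
Country 1: TFP = 7.1 − 3.984 − 2.392 = 0.724%.
Country 2: TFP = 4.3 − 5.472 + 0.364 = -0.808%.
Difference = 0.724 − (-0.808) = 1.532 pp.

1.53 percentage points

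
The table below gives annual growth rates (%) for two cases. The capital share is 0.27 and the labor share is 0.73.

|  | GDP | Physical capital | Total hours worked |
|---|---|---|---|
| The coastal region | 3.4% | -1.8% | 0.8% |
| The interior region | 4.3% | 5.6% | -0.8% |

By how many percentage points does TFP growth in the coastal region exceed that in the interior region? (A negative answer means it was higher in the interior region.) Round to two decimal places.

-0.07 percentage points

Labor's share = 1 − 0.27 = 0.73.
The coastal region: TFP = 3.4 + 0.486 − 0.584 = 3.302%.
The interior region: TFP = 4.3 − 1.512 + 0.584 = 3.372%.
Difference = 3.302 − (3.372) = -0.07 pp.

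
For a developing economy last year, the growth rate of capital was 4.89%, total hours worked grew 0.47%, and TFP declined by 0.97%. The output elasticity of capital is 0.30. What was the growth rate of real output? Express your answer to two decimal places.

0.83%

Labor's share = 1 − 0.3 = 0.7.
Capital: 0.3 × 4.89 = 1.467 pp.
Total hours worked: 0.7 × 0.47 = 0.329 pp.
Output growth = -0.97 + 1.796 = 0.826%.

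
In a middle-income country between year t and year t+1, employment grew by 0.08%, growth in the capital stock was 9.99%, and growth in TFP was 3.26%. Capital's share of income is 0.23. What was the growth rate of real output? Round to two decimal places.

Labor's share = 1 − 0.23 = 0.77.
The capital stock: 0.23 × 9.99 = 2.2977 pp.
Employment: 0.77 × 0.08 = 0.0616 pp.
Output growth = 3.26 + 2.3593 = 5.6193%.

5.62%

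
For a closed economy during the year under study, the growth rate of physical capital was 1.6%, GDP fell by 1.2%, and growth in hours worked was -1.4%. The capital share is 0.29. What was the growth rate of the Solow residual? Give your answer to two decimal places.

Labor's share = 1 − 0.29 = 0.71.
Physical capital: 0.29 × 1.6 = 0.464 pp.
Hours worked: 0.71 × (-1.4) = -0.994 pp.
TFP growth = -1.2 + 0.53 = -0.67%.

-0.67%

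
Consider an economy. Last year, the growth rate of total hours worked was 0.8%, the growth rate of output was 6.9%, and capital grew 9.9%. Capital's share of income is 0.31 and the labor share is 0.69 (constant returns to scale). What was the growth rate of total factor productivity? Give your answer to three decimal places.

3.279%

Labor's share = 1 − 0.31 = 0.69.
Capital: 0.31 × 9.9 = 3.069 pp.
Total hours worked: 0.69 × 0.8 = 0.552 pp.
TFP growth = 6.9 − 3.621 = 3.279%.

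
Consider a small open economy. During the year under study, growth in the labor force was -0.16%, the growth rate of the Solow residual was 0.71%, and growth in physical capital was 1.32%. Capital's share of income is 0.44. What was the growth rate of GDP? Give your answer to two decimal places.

Labor's share = 1 − 0.44 = 0.56.
Physical capital: 0.44 × 1.32 = 0.5808 pp.
The labor force: 0.56 × (-0.16) = -0.0896 pp.
Output growth = 0.71 + 0.4912 = 1.2012%.

1.20%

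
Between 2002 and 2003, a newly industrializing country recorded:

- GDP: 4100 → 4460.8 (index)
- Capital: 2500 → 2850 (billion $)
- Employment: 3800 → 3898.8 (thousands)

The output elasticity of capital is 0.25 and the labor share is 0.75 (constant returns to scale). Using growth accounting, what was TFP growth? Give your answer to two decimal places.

TFP growth was 3.35%.

GDP growth = (4460.8 − 4100) / 4100 = 8.8%.
Capital growth = (2850 − 2500) / 2500 = 14%.
Employment growth = (3898.8 − 3800) / 3800 = 2.6%.
Labor's share = 1 − 0.25 = 0.75.
Capital: 0.25 × 14 = 3.5 pp.
Employment: 0.75 × 2.6 = 1.95 pp.
TFP growth = 8.8 − 5.45 = 3.35%.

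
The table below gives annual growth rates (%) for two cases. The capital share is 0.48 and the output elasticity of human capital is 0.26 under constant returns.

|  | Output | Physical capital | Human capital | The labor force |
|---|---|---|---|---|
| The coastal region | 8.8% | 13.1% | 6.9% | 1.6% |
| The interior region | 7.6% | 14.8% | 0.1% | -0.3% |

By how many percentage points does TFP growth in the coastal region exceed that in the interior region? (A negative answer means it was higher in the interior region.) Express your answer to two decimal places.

-0.25 percentage points

Labor's share = 1 − 0.48 − 0.26 = 0.26.
The coastal region: TFP = 8.8 − 6.288 − 1.794 − 0.416 = 0.302%.
The interior region: TFP = 7.6 − 7.104 − 0.026 + 0.078 = 0.548%.
Difference = 0.302 − (0.548) = -0.246 pp.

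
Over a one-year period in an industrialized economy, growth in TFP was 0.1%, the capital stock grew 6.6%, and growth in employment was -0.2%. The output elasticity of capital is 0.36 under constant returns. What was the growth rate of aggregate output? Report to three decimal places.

Labor's share = 1 − 0.36 = 0.64.
The capital stock: 0.36 × 6.6 = 2.376 pp.
Employment: 0.64 × (-0.2) = -0.128 pp.
Output growth = 0.1 + 2.248 = 2.348%.

2.348%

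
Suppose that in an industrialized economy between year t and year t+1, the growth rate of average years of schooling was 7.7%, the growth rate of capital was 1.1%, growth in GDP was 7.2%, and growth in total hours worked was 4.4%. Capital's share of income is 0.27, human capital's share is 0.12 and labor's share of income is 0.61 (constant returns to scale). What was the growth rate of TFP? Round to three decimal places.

TFP growth was 3.295%.

Labor's share = 1 − 0.27 − 0.12 = 0.61.
Capital: 0.27 × 1.1 = 0.297 pp.
Average years of schooling: 0.12 × 7.7 = 0.924 pp.
Total hours worked: 0.61 × 4.4 = 2.684 pp.
TFP growth = 7.2 − 3.905 = 3.295%.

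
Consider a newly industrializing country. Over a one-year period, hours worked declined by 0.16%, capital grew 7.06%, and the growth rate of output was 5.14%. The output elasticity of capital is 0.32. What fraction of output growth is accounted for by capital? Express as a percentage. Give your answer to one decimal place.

Capital contributed 0.32 × 7.06 = 2.2592 pp.
Share of growth = 2.2592 / 5.14 × 100 = 43.953%.

Capital accounted for 44.0% of growth.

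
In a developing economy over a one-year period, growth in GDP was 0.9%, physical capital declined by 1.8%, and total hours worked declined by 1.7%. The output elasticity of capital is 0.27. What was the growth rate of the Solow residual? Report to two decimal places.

2.63%

Labor's share = 1 − 0.27 = 0.73.
Physical capital: 0.27 × (-1.8) = -0.486 pp.
Total hours worked: 0.73 × (-1.7) = -1.241 pp.
TFP growth = 0.9 + 1.727 = 2.627%.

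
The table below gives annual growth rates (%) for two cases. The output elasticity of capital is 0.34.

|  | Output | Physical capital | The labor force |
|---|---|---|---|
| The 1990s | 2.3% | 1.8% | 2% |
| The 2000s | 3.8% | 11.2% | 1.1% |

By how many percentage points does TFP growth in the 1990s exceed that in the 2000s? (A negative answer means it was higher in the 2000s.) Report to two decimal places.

Labor's share = 1 − 0.34 = 0.66.
The 1990s: TFP = 2.3 − 0.612 − 1.32 = 0.368%.
The 2000s: TFP = 3.8 − 3.808 − 0.726 = -0.734%.
Difference = 0.368 − (-0.734) = 1.102 pp.

1.10 percentage points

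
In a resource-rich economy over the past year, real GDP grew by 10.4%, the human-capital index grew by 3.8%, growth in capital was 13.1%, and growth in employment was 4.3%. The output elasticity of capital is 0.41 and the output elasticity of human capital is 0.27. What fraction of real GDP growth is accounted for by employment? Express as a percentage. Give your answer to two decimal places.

Labor's share = 1 − 0.41 − 0.27 = 0.32.
Employment contributed 0.32 × 4.3 = 1.376 pp.
Share of growth = 1.376 / 10.4 × 100 = 13.2308%.

13.23%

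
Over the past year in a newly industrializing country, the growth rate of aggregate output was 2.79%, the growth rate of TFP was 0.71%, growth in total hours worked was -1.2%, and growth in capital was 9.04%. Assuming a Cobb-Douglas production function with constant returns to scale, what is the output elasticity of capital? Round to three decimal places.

The output elasticity of capital is 0.320.

gY = gA + α·gK + (1−α)·gL, so gY − gA − gL = α(gK − gL).
2.79 − 0.71 + 1.2 = α × (9.04 − (-1.2)).
3.28 = 10.24 α, so α = 0.32031.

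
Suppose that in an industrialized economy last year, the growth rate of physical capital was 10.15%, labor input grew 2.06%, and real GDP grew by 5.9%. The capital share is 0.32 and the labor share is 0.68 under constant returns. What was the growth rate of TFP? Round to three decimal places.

Labor's share = 1 − 0.32 = 0.68.
Physical capital: 0.32 × 10.15 = 3.248 pp.
Labor input: 0.68 × 2.06 = 1.4008 pp.
TFP growth = 5.9 − 4.6488 = 1.2512%.

1.251%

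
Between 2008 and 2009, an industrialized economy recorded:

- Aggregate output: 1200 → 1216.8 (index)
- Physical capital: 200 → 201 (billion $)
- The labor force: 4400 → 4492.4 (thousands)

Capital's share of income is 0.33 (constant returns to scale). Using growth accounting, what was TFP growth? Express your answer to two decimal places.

-0.17%

Aggregate output growth = (1216.8 − 1200) / 1200 = 1.4%.
Physical capital growth = (201 − 200) / 200 = 0.5%.
The labor force growth = (4492.4 − 4400) / 4400 = 2.1%.
Labor's share = 1 − 0.33 = 0.67.
Physical capital: 0.33 × 0.5 = 0.165 pp.
The labor force: 0.67 × 2.1 = 1.407 pp.
TFP growth = 1.4 − 1.572 = -0.172%.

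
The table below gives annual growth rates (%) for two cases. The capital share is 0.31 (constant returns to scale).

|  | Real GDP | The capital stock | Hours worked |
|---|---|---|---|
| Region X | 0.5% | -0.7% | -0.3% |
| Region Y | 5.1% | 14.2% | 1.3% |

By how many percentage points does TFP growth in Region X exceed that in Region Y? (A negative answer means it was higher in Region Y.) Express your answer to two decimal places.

1.12 percentage points

Labor's share = 1 − 0.31 = 0.69.
Region X: TFP = 0.5 + 0.217 + 0.207 = 0.924%.
Region Y: TFP = 5.1 − 4.402 − 0.897 = -0.199%.
Difference = 0.924 − (-0.199) = 1.123 pp.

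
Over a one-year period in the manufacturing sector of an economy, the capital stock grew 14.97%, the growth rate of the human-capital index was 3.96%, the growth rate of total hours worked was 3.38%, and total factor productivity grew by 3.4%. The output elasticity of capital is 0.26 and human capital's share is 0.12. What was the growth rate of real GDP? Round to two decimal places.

Real GDP grew 9.86%.

Labor's share = 1 − 0.26 − 0.12 = 0.62.
The capital stock: 0.26 × 14.97 = 3.8922 pp.
The human-capital index: 0.12 × 3.96 = 0.4752 pp.
Total hours worked: 0.62 × 3.38 = 2.0956 pp.
Output growth = 3.4 + 6.463 = 9.863%.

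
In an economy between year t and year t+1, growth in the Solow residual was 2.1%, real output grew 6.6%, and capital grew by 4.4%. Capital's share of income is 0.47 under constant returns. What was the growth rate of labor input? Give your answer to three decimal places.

Labor's share = 1 − 0.47 = 0.53.
gY = gA + 0.47×4.4 + 0.53×g.
0.53×g = 6.6 − 2.1 − 2.068 = 2.432.
g = 2.432 / 0.53 = 4.58868%.

4.589%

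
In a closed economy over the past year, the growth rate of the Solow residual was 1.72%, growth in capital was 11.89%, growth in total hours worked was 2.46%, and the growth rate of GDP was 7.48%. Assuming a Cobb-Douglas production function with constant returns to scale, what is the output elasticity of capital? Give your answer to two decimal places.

0.35

gY = gA + α·gK + (1−α)·gL, so gY − gA − gL = α(gK − gL).
7.48 − 1.72 − 2.46 = α × (11.89 − 2.46).
3.3 = 9.43 α, so α = 0.3499.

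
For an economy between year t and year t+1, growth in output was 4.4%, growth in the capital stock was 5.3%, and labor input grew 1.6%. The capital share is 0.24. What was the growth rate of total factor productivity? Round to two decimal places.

1.91%

Labor's share = 1 − 0.24 = 0.76.
The capital stock: 0.24 × 5.3 = 1.272 pp.
Labor input: 0.76 × 1.6 = 1.216 pp.
TFP growth = 4.4 − 2.488 = 1.912%.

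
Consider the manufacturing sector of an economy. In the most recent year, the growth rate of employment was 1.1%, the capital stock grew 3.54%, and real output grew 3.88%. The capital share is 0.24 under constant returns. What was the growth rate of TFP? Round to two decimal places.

Labor's share = 1 − 0.24 = 0.76.
The capital stock: 0.24 × 3.54 = 0.8496 pp.
Employment: 0.76 × 1.1 = 0.836 pp.
TFP growth = 3.88 − 1.6856 = 2.1944%.

2.19%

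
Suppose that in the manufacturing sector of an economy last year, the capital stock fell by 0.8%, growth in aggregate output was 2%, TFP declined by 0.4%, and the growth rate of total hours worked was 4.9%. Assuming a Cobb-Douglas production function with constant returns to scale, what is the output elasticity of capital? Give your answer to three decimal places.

gY = gA + α·gK + (1−α)·gL, so gY − gA − gL = α(gK − gL).
2 + 0.4 − 4.9 = α × (-0.8 − 4.9).
-2.5 = -5.7 α, so α = 0.4386.

0.439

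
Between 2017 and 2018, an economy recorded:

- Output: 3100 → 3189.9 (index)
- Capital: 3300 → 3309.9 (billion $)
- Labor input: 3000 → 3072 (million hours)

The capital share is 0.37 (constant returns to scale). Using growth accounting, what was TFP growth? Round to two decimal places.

1.28%

Output growth = (3189.9 − 3100) / 3100 = 2.9%.
Capital growth = (3309.9 − 3300) / 3300 = 0.3%.
Labor input growth = (3072 − 3000) / 3000 = 2.4%.
Labor's share = 1 − 0.37 = 0.63.
Capital: 0.37 × 0.3 = 0.111 pp.
Labor input: 0.63 × 2.4 = 1.512 pp.
TFP growth = 2.9 − 1.623 = 1.277%.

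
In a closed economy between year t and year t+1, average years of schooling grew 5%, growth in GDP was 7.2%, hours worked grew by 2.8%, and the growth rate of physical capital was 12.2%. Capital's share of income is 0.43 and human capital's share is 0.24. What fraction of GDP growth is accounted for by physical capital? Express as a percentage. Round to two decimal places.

72.86%

Physical capital contributed 0.43 × 12.2 = 5.246 pp.
Share of growth = 5.246 / 7.2 × 100 = 72.8611%.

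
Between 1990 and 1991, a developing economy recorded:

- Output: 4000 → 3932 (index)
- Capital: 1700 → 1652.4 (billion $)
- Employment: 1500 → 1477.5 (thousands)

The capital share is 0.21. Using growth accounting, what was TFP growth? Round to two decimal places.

0.07%

Output growth = (3932 − 4000) / 4000 = -1.7%.
Capital growth = (1652.4 − 1700) / 1700 = -2.8%.
Employment growth = (1477.5 − 1500) / 1500 = -1.5%.
Labor's share = 1 − 0.21 = 0.79.
Capital: 0.21 × (-2.8) = -0.588 pp.
Employment: 0.79 × (-1.5) = -1.185 pp.
TFP growth = -1.7 + 1.773 = 0.073%.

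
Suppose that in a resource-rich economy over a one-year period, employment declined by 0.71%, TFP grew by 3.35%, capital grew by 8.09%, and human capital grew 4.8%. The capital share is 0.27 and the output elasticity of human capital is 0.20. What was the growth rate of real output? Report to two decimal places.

Labor's share = 1 − 0.27 − 0.2 = 0.53.
Capital: 0.27 × 8.09 = 2.1843 pp.
Human capital: 0.2 × 4.8 = 0.96 pp.
Employment: 0.53 × (-0.71) = -0.3763 pp.
Output growth = 3.35 + 2.768 = 6.118%.

6.12%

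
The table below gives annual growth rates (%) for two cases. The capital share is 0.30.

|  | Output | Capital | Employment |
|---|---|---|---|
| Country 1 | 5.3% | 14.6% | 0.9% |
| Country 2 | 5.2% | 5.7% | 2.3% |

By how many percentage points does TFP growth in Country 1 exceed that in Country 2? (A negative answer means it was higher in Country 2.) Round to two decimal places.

Labor's share = 1 − 0.3 = 0.7.
Country 1: TFP = 5.3 − 4.38 − 0.63 = 0.29%.
Country 2: TFP = 5.2 − 1.71 − 1.61 = 1.88%.
Difference = 0.29 − (1.88) = -1.59 pp.

-1.59 percentage points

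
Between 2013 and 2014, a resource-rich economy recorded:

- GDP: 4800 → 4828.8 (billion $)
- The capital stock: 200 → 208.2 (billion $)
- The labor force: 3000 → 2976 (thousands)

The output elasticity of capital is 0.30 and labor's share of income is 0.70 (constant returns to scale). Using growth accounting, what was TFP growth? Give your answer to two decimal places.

-0.07%

GDP growth = (4828.8 − 4800) / 4800 = 0.6%.
The capital stock growth = (208.2 − 200) / 200 = 4.1%.
The labor force growth = (2976 − 3000) / 3000 = -0.8%.
Labor's share = 1 − 0.3 = 0.7.
The capital stock: 0.3 × 4.1 = 1.23 pp.
The labor force: 0.7 × (-0.8) = -0.56 pp.
TFP growth = 0.6 − 0.67 = -0.07%.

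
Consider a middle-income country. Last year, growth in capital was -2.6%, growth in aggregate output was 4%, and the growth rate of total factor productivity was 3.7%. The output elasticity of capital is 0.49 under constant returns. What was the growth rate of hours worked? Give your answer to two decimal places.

Labor's share = 1 − 0.49 = 0.51.
gY = gA + 0.49×(-2.6) + 0.51×g.
0.51×g = 4 − 3.7 + 1.274 = 1.574.
g = 1.574 / 0.51 = 3.0863%.

Hours worked grew 3.09%.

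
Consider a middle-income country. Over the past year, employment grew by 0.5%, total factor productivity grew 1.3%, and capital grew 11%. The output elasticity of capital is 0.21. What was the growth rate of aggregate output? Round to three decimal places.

Labor's share = 1 − 0.21 = 0.79.
Capital: 0.21 × 11 = 2.31 pp.
Employment: 0.79 × 0.5 = 0.395 pp.
Output growth = 1.3 + 2.705 = 4.005%.

4.005%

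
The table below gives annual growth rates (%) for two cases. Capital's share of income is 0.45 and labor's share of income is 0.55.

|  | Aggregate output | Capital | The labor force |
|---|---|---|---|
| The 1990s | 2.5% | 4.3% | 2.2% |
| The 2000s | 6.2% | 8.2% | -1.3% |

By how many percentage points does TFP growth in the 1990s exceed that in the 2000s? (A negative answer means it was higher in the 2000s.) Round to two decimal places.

-3.87 percentage points

Labor's share = 1 − 0.45 = 0.55.
The 1990s: TFP = 2.5 − 1.935 − 1.21 = -0.645%.
The 2000s: TFP = 6.2 − 3.69 + 0.715 = 3.225%.
Difference = -0.645 − (3.225) = -3.87 pp.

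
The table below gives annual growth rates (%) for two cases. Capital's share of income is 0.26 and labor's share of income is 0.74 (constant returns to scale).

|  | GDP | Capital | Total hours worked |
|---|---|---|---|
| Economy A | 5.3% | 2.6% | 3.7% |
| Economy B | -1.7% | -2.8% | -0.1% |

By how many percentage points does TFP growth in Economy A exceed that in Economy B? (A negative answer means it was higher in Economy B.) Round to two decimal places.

Labor's share = 1 − 0.26 = 0.74.
Economy A: TFP = 5.3 − 0.676 − 2.738 = 1.886%.
Economy B: TFP = -1.7 + 0.728 + 0.074 = -0.898%.
Difference = 1.886 − (-0.898) = 2.784 pp.

2.78 percentage points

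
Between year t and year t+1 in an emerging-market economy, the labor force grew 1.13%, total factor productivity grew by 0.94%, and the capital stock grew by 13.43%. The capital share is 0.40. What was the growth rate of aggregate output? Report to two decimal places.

Labor's share = 1 − 0.4 = 0.6.
The capital stock: 0.4 × 13.43 = 5.372 pp.
The labor force: 0.6 × 1.13 = 0.678 pp.
Output growth = 0.94 + 6.05 = 6.99%.

Aggregate output growth was 6.99%.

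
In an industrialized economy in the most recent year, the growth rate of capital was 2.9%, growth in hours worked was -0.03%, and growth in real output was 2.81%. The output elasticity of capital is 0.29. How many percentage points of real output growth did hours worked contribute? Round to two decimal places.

Labor's share = 1 − 0.29 = 0.71.
Contribution = share × growth = 0.71 × (-0.03) = -0.0213 pp.

-0.02 pp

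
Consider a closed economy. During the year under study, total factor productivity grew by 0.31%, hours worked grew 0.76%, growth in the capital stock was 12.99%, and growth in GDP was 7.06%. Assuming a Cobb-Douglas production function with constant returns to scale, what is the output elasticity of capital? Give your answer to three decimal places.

0.490

gY = gA + α·gK + (1−α)·gL, so gY − gA − gL = α(gK − gL).
7.06 − 0.31 − 0.76 = α × (12.99 − 0.76).
5.99 = 12.23 α, so α = 0.48978.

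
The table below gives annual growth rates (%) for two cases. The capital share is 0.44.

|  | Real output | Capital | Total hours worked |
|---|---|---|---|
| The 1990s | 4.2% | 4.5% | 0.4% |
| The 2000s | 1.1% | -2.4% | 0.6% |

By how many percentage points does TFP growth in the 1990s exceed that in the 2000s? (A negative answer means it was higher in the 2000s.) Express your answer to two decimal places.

0.18 percentage points

Labor's share = 1 − 0.44 = 0.56.
The 1990s: TFP = 4.2 − 1.98 − 0.224 = 1.996%.
The 2000s: TFP = 1.1 + 1.056 − 0.336 = 1.82%.
Difference = 1.996 − (1.82) = 0.176 pp.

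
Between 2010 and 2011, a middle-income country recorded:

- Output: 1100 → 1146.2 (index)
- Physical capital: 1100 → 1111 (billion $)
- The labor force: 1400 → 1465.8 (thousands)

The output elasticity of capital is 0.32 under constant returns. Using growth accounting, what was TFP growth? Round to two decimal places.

Output growth = (1146.2 − 1100) / 1100 = 4.2%.
Physical capital growth = (1111 − 1100) / 1100 = 1%.
The labor force growth = (1465.8 − 1400) / 1400 = 4.7%.
Labor's share = 1 − 0.32 = 0.68.
Physical capital: 0.32 × 1 = 0.32 pp.
The labor force: 0.68 × 4.7 = 3.196 pp.
TFP growth = 4.2 − 3.516 = 0.684%.

0.68%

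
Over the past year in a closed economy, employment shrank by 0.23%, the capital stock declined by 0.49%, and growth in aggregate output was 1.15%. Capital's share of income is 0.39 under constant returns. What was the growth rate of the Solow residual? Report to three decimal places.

Labor's share = 1 − 0.39 = 0.61.
The capital stock: 0.39 × (-0.49) = -0.1911 pp.
Employment: 0.61 × (-0.23) = -0.1403 pp.
TFP growth = 1.15 + 0.3314 = 1.4814%.

The Solow residual grew 1.481%.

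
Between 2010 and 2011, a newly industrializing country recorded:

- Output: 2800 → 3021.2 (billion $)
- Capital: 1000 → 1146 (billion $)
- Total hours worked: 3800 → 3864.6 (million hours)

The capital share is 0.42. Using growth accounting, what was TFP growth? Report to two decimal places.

TFP growth was 0.78%.

Output growth = (3021.2 − 2800) / 2800 = 7.9%.
Capital growth = (1146 − 1000) / 1000 = 14.6%.
Total hours worked growth = (3864.6 − 3800) / 3800 = 1.7%.
Labor's share = 1 − 0.42 = 0.58.
Capital: 0.42 × 14.6 = 6.132 pp.
Total hours worked: 0.58 × 1.7 = 0.986 pp.
TFP growth = 7.9 − 7.118 = 0.782%.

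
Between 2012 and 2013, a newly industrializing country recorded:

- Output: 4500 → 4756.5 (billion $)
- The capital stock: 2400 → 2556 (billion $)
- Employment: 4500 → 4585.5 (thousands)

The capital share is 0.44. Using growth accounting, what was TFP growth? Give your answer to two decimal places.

1.78%

Output growth = (4756.5 − 4500) / 4500 = 5.7%.
The capital stock growth = (2556 − 2400) / 2400 = 6.5%.
Employment growth = (4585.5 − 4500) / 4500 = 1.9%.
Labor's share = 1 − 0.44 = 0.56.
The capital stock: 0.44 × 6.5 = 2.86 pp.
Employment: 0.56 × 1.9 = 1.064 pp.
TFP growth = 5.7 − 3.924 = 1.776%.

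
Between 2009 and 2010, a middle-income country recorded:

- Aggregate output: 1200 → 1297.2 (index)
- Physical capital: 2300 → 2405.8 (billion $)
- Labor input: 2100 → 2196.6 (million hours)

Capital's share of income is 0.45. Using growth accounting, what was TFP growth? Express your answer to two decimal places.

Aggregate output growth = (1297.2 − 1200) / 1200 = 8.1%.
Physical capital growth = (2405.8 − 2300) / 2300 = 4.6%.
Labor input growth = (2196.6 − 2100) / 2100 = 4.6%.
Labor's share = 1 − 0.45 = 0.55.
Physical capital: 0.45 × 4.6 = 2.07 pp.
Labor input: 0.55 × 4.6 = 2.53 pp.
TFP growth = 8.1 − 4.6 = 3.5%.

TFP growth was 3.50%.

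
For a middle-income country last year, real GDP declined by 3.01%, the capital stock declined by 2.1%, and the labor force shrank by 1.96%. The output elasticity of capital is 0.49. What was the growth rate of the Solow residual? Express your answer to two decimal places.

-0.98%

Labor's share = 1 − 0.49 = 0.51.
The capital stock: 0.49 × (-2.1) = -1.029 pp.
The labor force: 0.51 × (-1.96) = -0.9996 pp.
TFP growth = -3.01 + 2.0286 = -0.9814%.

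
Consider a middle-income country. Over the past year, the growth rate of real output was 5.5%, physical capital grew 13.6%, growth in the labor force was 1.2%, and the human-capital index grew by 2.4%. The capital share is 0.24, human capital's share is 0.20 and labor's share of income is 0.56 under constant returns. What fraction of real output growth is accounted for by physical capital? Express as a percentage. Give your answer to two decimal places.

Physical capital accounted for 59.35% of growth.

Physical capital contributed 0.24 × 13.6 = 3.264 pp.
Share of growth = 3.264 / 5.5 × 100 = 59.3455%.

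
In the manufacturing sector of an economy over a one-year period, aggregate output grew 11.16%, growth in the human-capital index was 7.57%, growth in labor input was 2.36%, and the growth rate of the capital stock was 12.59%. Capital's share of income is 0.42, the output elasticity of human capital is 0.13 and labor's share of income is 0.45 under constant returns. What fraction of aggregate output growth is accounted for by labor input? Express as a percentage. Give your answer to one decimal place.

Labor input accounted for 9.5% of growth.

Labor's share = 1 − 0.42 − 0.13 = 0.45.
Labor input contributed 0.45 × 2.36 = 1.062 pp.
Share of growth = 1.062 / 11.16 × 100 = 9.516%.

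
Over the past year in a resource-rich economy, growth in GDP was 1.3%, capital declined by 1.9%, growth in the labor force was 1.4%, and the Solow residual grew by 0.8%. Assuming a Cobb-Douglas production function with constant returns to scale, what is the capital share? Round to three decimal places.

gY = gA + α·gK + (1−α)·gL, so gY − gA − gL = α(gK − gL).
1.3 − 0.8 − 1.4 = α × (-1.9 − 1.4).
-0.9 = -3.3 α, so α = 0.27273.

α = 0.273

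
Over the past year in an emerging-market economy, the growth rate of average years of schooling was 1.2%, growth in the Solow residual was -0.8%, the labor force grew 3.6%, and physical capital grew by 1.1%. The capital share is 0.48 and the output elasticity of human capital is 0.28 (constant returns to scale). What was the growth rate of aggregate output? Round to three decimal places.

0.928%

Labor's share = 1 − 0.48 − 0.28 = 0.24.
Physical capital: 0.48 × 1.1 = 0.528 pp.
Average years of schooling: 0.28 × 1.2 = 0.336 pp.
The labor force: 0.24 × 3.6 = 0.864 pp.
Output growth = -0.8 + 1.728 = 0.928%.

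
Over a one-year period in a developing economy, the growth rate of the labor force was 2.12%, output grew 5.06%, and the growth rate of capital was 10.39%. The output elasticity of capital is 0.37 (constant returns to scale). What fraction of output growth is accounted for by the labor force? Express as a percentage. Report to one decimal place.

The labor force accounted for 26.4% of growth.

Labor's share = 1 − 0.37 = 0.63.
The labor force contributed 0.63 × 2.12 = 1.3356 pp.
Share of growth = 1.3356 / 5.06 × 100 = 26.395%.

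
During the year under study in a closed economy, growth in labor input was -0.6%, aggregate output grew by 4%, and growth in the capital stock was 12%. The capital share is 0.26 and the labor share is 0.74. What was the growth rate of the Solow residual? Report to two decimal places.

Labor's share = 1 − 0.26 = 0.74.
The capital stock: 0.26 × 12 = 3.12 pp.
Labor input: 0.74 × (-0.6) = -0.444 pp.
TFP growth = 4 − 2.676 = 1.324%.

1.32%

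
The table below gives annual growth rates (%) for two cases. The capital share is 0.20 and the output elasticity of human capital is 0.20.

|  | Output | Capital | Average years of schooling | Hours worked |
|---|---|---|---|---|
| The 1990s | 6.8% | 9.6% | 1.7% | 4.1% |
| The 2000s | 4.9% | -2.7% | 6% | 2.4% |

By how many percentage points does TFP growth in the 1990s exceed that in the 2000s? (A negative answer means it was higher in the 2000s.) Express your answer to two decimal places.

Labor's share = 1 − 0.2 − 0.2 = 0.6.
The 1990s: TFP = 6.8 − 1.92 − 0.34 − 2.46 = 2.08%.
The 2000s: TFP = 4.9 + 0.54 − 1.2 − 1.44 = 2.8%.
Difference = 2.08 − (2.8) = -0.72 pp.

-0.72 percentage points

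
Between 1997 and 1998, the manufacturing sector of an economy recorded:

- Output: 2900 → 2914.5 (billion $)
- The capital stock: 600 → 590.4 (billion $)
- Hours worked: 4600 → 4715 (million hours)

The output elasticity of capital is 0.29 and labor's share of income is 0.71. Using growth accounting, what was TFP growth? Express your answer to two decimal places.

Output growth = (2914.5 − 2900) / 2900 = 0.5%.
The capital stock growth = (590.4 − 600) / 600 = -1.6%.
Hours worked growth = (4715 − 4600) / 4600 = 2.5%.
Labor's share = 1 − 0.29 = 0.71.
The capital stock: 0.29 × (-1.6) = -0.464 pp.
Hours worked: 0.71 × 2.5 = 1.775 pp.
TFP growth = 0.5 − 1.311 = -0.811%.

-0.81%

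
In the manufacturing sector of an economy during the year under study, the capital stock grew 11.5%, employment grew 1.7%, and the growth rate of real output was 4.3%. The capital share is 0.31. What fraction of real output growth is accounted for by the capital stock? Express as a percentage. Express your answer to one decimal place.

The capital stock accounted for 82.9% of growth.

The capital stock contributed 0.31 × 11.5 = 3.565 pp.
Share of growth = 3.565 / 4.3 × 100 = 82.907%.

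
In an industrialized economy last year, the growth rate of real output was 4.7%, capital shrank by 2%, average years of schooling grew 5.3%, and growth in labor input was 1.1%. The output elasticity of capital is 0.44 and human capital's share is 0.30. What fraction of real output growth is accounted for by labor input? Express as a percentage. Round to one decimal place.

6.1%

Labor's share = 1 − 0.44 − 0.3 = 0.26.
Labor input contributed 0.26 × 1.1 = 0.286 pp.
Share of growth = 0.286 / 4.7 × 100 = 6.085%.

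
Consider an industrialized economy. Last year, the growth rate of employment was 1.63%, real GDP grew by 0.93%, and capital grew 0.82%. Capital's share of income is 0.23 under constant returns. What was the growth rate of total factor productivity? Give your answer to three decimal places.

Labor's share = 1 − 0.23 = 0.77.
Capital: 0.23 × 0.82 = 0.1886 pp.
Employment: 0.77 × 1.63 = 1.2551 pp.
TFP growth = 0.93 − 1.4437 = -0.5137%.

-0.514%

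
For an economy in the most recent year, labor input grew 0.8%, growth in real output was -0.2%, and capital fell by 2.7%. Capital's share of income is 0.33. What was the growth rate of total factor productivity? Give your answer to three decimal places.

Total factor productivity growth was 0.155%.

Labor's share = 1 − 0.33 = 0.67.
Capital: 0.33 × (-2.7) = -0.891 pp.
Labor input: 0.67 × 0.8 = 0.536 pp.
TFP growth = -0.2 + 0.355 = 0.155%.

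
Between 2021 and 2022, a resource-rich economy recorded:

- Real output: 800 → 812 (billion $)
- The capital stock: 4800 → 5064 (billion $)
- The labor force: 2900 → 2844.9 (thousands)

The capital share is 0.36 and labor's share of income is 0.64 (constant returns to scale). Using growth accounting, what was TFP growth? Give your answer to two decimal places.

TFP grew 0.74%.

Real output growth = (812 − 800) / 800 = 1.5%.
The capital stock growth = (5064 − 4800) / 4800 = 5.5%.
The labor force growth = (2844.9 − 2900) / 2900 = -1.9%.
Labor's share = 1 − 0.36 = 0.64.
The capital stock: 0.36 × 5.5 = 1.98 pp.
The labor force: 0.64 × (-1.9) = -1.216 pp.
TFP growth = 1.5 − 0.764 = 0.736%.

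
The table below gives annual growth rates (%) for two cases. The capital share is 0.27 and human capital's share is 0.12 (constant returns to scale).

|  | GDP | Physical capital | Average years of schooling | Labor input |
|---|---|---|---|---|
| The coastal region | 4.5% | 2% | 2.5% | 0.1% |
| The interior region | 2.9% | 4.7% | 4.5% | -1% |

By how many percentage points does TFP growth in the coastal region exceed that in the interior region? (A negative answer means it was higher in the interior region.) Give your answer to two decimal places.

1.90 percentage points

Labor's share = 1 − 0.27 − 0.12 = 0.61.
The coastal region: TFP = 4.5 − 0.54 − 0.3 − 0.061 = 3.599%.
The interior region: TFP = 2.9 − 1.269 − 0.54 + 0.61 = 1.701%.
Difference = 3.599 − (1.701) = 1.898 pp.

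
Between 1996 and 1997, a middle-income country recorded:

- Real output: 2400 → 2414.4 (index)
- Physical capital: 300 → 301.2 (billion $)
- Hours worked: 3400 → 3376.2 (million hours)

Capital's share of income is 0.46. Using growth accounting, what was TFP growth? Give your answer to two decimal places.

Real output growth = (2414.4 − 2400) / 2400 = 0.6%.
Physical capital growth = (301.2 − 300) / 300 = 0.4%.
Hours worked growth = (3376.2 − 3400) / 3400 = -0.7%.
Labor's share = 1 − 0.46 = 0.54.
Physical capital: 0.46 × 0.4 = 0.184 pp.
Hours worked: 0.54 × (-0.7) = -0.378 pp.
TFP growth = 0.6 + 0.194 = 0.794%.

0.79%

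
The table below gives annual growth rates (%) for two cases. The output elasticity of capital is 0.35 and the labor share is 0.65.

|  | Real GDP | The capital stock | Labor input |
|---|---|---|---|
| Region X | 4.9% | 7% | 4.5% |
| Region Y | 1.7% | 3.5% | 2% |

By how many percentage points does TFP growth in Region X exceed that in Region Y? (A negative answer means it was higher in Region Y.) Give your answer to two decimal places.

Labor's share = 1 − 0.35 = 0.65.
Region X: TFP = 4.9 − 2.45 − 2.925 = -0.475%.
Region Y: TFP = 1.7 − 1.225 − 1.3 = -0.825%.
Difference = -0.475 − (-0.825) = 0.35 pp.

0.35 percentage points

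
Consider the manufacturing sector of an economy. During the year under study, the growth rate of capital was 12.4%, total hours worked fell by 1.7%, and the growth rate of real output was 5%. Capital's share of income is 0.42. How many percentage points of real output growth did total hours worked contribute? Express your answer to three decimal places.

Labor's share = 1 − 0.42 = 0.58.
Contribution = share × growth = 0.58 × (-1.7) = -0.986 pp.

-0.986 pp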